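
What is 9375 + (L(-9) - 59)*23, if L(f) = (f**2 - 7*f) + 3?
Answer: 11399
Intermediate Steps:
L(f) = 3 + f**2 - 7*f
9375 + (L(-9) - 59)*23 = 9375 + ((3 + (-9)**2 - 7*(-9)) - 59)*23 = 9375 + ((3 + 81 + 63) - 59)*23 = 9375 + (147 - 59)*23 = 9375 + 88*23 = 9375 + 2024 = 11399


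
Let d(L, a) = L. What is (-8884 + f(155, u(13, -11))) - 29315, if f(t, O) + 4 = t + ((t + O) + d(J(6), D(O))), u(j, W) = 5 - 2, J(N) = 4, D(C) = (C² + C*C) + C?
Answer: -37886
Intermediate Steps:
D(C) = C + 2*C² (D(C) = (C² + C²) + C = 2*C² + C = C + 2*C²)
u(j, W) = 3
f(t, O) = O + 2*t (f(t, O) = -4 + (t + ((t + O) + 4)) = -4 + (t + ((O + t) + 4)) = -4 + (t + (4 + O + t)) = -4 + (4 + O + 2*t) = O + 2*t)
(-8884 + f(155, u(13, -11))) - 29315 = (-8884 + (3 + 2*155)) - 29315 = (-8884 + (3 + 310)) - 29315 = (-8884 + 313) - 29315 = -8571 - 29315 = -37886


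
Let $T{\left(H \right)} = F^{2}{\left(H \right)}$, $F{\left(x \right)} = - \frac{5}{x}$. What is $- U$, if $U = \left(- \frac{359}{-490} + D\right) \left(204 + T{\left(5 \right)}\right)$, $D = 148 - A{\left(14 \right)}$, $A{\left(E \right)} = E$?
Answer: $- \frac{2706779}{98} \approx -27620.0$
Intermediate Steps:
$T{\left(H \right)} = \frac{25}{H^{2}}$ ($T{\left(H \right)} = \left(- \frac{5}{H}\right)^{2} = \frac{25}{H^{2}}$)
$D = 134$ ($D = 148 - 14 = 134$)
$U = \frac{2706779}{98}$ ($U = \left(- \frac{359}{-490} + 134\right) \left(204 + \frac{25}{25}\right) = \left(\left(-359\right) \left(- \frac{1}{490}\right) + 134\right) \left(204 + 25 \cdot \frac{1}{25}\right) = \left(\frac{359}{490} + 134\right) \left(204 + 1\right) = \frac{66019}{490} \cdot 205 = \frac{2706779}{98} \approx 27620.0$)
$- U = \left(-1\right) \frac{2706779}{98} = - \frac{2706779}{98}$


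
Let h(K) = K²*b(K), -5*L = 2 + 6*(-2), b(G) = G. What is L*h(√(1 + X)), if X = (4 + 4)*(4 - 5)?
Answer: -14*I*√7 ≈ -37.041*I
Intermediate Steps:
X = -8 (X = 8*(-1) = -8)
L = 2 (L = -(2 + 6*(-2))/5 = -(2 - 12)/5 = -⅕*(-10) = 2)
h(K) = K³ (h(K) = K²*K = K³)
L*h(√(1 + X)) = 2*(√(1 - 8))³ = 2*(√(-7))³ = 2*(I*√7)³ = 2*(-7*I*√7) = -14*I*√7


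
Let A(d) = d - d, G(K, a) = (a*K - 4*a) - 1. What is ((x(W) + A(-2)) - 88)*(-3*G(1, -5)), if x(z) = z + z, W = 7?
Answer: 3108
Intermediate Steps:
G(K, a) = -1 - 4*a + K*a (G(K, a) = (K*a - 4*a) - 1 = (-4*a + K*a) - 1 = -1 - 4*a + K*a)
A(d) = 0
x(z) = 2*z
((x(W) + A(-2)) - 88)*(-3*G(1, -5)) = ((2*7 + 0) - 88)*(-3*(-1 - 4*(-5) + 1*(-5))) = ((14 + 0) - 88)*(-3*(-1 + 20 - 5)) = (14 - 88)*(-3*14) = -74*(-42) = 3108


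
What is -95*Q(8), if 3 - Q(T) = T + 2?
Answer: 665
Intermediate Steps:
Q(T) = 1 - T (Q(T) = 3 - (T + 2) = 3 - (2 + T) = 3 + (-2 - T) = 1 - T)
-95*Q(8) = -95*(1 - 1*8) = -95*(1 - 8) = -95*(-7) = 665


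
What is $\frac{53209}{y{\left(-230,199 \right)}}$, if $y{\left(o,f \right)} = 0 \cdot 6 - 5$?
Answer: $- \frac{53209}{5} \approx -10642.0$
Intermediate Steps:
$y{\left(o,f \right)} = -5$ ($y{\left(o,f \right)} = 0 - 5 = -5$)
$\frac{53209}{y{\left(-230,199 \right)}} = \frac{53209}{-5} = 53209 \left(- \frac{1}{5}\right) = - \frac{53209}{5}$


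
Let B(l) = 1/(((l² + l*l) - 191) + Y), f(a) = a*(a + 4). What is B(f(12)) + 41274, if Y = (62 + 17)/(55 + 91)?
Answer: 443137516940/10736481 ≈ 41274.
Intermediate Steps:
Y = 79/146 ≈ 0.54110
f(a) = a*(4 + a)
B(l) = 1/(-27807/146 + 2*l²) (B(l) = 1/(((l² + l*l) - 191) + 79/146) = 1/(((l² + l²) - 191) + 79/146) = 1/((2*l² - 191) + 79/146) = 1/((-191 + 2*l²) + 79/146) = 1/(-27807/146 + 2*l²))
B(f(12)) + 41274 = 146/(-27807 + 292*(12*(4 + 12))²) + 41274 = 146/(-27807 + 292*(12*16)²) + 41274 = 146/(-27807 + 292*192²) + 41274 = 146/(-27807 + 292*36864) + 41274 = 146/(-27807 + 10764288) + 41274 = 146/10736481 + 41274 = 443137516940/10736481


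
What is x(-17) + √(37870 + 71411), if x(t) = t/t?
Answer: 1 + √109281 ≈ 331.58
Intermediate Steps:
x(t) = 1
x(-17) + √(37870 + 71411) = 1 + √(37870 + 71411) = 1 + √109281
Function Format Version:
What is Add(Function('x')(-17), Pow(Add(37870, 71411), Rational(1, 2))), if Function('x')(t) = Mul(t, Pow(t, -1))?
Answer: Add(1, Pow(109281, Rational(1, 2))) ≈ 331.58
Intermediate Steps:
Function('x')(t) = 1
Add(Function('x')(-17), Pow(Add(37870, 71411), Rational(1, 2))) = Add(1, Pow(Add(37870, 71411), Rational(1, 2))) = Add(1, Pow(109281, Rational(1, 2)))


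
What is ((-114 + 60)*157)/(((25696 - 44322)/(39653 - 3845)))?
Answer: 151790112/9313 ≈ 16299.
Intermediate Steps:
((-114 + 60)*157)/(((25696 - 44322)/(39653 - 3845))) = (-54*157)/((-18626/35808)) = -8478/((-18626*1/35808)) = -8478/(-9313/17904) = -8478*(-17904/9313) = 151790112/9313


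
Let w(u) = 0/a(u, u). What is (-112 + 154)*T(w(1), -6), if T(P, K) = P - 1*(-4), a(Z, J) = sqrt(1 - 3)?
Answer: 168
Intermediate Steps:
a(Z, J) = I*sqrt(2) (a(Z, J) = sqrt(-2) = I*sqrt(2))
w(u) = 0 (w(u) = 0/((I*sqrt(2))) = 0*(-I*sqrt(2)/2) = 0)
T(P, K) = 4 + P (T(P, K) = P + 4 = 4 + P)
(-112 + 154)*T(w(1), -6) = (-112 + 154)*(4 + 0) = 42*4 = 168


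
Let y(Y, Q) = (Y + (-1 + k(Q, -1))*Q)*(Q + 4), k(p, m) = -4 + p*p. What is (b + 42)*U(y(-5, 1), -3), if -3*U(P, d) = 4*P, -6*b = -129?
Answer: 3810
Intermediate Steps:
b = 43/2 (b = -⅙*(-129) = 43/2 ≈ 21.500)
k(p, m) = -4 + p²
y(Y, Q) = (4 + Q)*(Y + Q*(-5 + Q²)) (y(Y, Q) = (Y + (-1 + (-4 + Q²))*Q)*(Q + 4) = (Y + (-5 + Q²)*Q)*(4 + Q) = (Y + Q*(-5 + Q²))*(4 + Q) = (4 + Q)*(Y + Q*(-5 + Q²)))
U(P, d) = -4*P/3
(b + 42)*U(y(-5, 1), -3) = (43/2 + 42)*(-4*(1⁴ - 20*1 - 5*1² + 4*(-5) + 4*1³ + 1*(-5))/3) = 127*(-4*(1 - 20 - 5*1 - 20 + 4*1 - 5)/3)/2 = 127*(-4*(1 - 20 - 5 - 20 + 4 - 5)/3)/2 = 127*(-4/3*(-45))/2 = (127/2)*60 = 3810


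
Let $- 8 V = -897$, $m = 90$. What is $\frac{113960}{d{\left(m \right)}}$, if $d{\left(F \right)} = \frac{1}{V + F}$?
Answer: $23034165$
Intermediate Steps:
$V = \frac{897}{8}$ ($V = \left(- \frac{1}{8}\right) \left(-897\right) = \frac{897}{8} \approx 112.13$)
$d{\left(F \right)} = \frac{1}{\frac{897}{8} + F}$
$\frac{113960}{d{\left(m \right)}} = \frac{113960}{8 \frac{1}{897 + 8 \cdot 90}} = \frac{113960}{8 \frac{1}{897 + 720}} = \frac{113960}{8 \cdot \frac{1}{1617}} = \frac{113960}{\frac{8}{1617}} = 113960 \cdot \frac{1617}{8} = 23034165$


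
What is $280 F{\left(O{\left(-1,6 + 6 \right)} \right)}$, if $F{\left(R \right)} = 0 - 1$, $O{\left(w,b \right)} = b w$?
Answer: $-280$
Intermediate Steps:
$F{\left(R \right)} = -1$ ($F{\left(R \right)} = 0 - 1 = -1$)
$280 F{\left(O{\left(-1,6 + 6 \right)} \right)} = 280 \left(-1\right) = -280$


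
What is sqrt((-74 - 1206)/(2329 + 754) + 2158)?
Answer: sqrt(20507604222)/3083 ≈ 46.450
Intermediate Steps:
sqrt((-74 - 1206)/(2329 + 754) + 2158) = sqrt(-1280/3083 + 2158) = sqrt(6651834/3083) = sqrt(20507604222)/3083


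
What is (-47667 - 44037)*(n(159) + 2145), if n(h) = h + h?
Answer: -225866952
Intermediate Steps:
n(h) = 2*h
(-47667 - 44037)*(n(159) + 2145) = (-47667 - 44037)*(2*159 + 2145) = -91704*(318 + 2145) = -91704*2463 = -225866952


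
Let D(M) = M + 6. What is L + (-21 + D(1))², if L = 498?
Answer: 694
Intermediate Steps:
D(M) = 6 + M
L + (-21 + D(1))² = 498 + (-21 + (6 + 1))² = 498 + (-21 + 7)² = 498 + (-14)² = 498 + 196 = 694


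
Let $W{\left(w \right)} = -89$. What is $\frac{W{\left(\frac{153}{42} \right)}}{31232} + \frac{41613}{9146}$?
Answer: $\frac{649421611}{142823936} \approx 4.547$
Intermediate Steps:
$\frac{W{\left(\frac{153}{42} \right)}}{31232} + \frac{41613}{9146} = - \frac{89}{31232} + \frac{41613}{9146} = \frac{649421611}{142823936}$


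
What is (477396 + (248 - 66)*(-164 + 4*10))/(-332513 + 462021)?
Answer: 113707/32377 ≈ 3.5120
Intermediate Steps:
(477396 + (248 - 66)*(-164 + 4*10))/(-332513 + 462021) = (477396 + 182*(-164 + 40))/129508 = (477396 + 182*(-124))*(1/129508) = (477396 - 22568)*(1/129508) = 454828*(1/129508) = 113707/32377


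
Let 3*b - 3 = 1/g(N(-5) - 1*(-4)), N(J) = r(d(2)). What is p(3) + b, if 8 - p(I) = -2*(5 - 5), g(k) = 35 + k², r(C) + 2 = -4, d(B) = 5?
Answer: 1054/117 ≈ 9.0085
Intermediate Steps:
r(C) = -6 (r(C) = -2 - 4 = -6)
N(J) = -6
b = 118/117 (b = 1 + 1/(3*(35 + (-6 - 1*(-4))²)) = 1 + 1/(3*(35 + (-6 + 4)²)) = 1 + 1/(3*(35 + (-2)²)) = 1 + 1/(3*(35 + 4)) = 1 + (⅓)/39 = 1 + (⅓)*(1/39) = 1 + 1/117 = 118/117 ≈ 1.0085)
p(I) = 8 (p(I) = 8 - (-2)*(5 - 5) = 8 - (-2)*0 = 8 - 1*0 = 8 + 0 = 8)
p(3) + b = 8 + 118/117 = 1054/117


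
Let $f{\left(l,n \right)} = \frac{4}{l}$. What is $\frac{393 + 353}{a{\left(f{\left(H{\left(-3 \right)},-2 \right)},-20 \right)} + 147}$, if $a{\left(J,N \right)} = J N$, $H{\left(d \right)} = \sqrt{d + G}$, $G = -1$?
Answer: $\frac{109662}{23209} - \frac{29840 i}{23209} \approx 4.725 - 1.2857 i$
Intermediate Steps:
$H{\left(d \right)} = \sqrt{-1 + d}$ ($H{\left(d \right)} = \sqrt{d - 1} = \sqrt{-1 + d}$)
$\frac{393 + 353}{a{\left(f{\left(H{\left(-3 \right)},-2 \right)},-20 \right)} + 147} = \frac{393 + 353}{\frac{4}{\sqrt{-1 - 3}} \left(-20\right) + 147} = \frac{746}{\frac{4}{\sqrt{-4}} \left(-20\right) + 147} = \frac{746}{\frac{4}{2 i} \left(-20\right) + 147} = \frac{746}{4 \left(- \frac{i}{2}\right) \left(-20\right) + 147} = \frac{746}{- 2 i \left(-20\right) + 147} = \frac{746}{40 i + 147} = \frac{746}{147 + 40 i} = 746 \frac{147 - 40 i}{23209} = \frac{746 \left(147 - 40 i\right)}{23209}$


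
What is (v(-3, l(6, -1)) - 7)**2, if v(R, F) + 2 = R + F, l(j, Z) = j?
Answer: 36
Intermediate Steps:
v(R, F) = -2 + F + R (v(R, F) = -2 + (R + F) = -2 + (F + R) = -2 + F + R)
(v(-3, l(6, -1)) - 7)**2 = ((-2 + 6 - 3) - 7)**2 = (1 - 7)**2 = (-6)**2 = 36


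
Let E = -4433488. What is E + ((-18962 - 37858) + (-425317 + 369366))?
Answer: -4546259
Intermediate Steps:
E + ((-18962 - 37858) + (-425317 + 369366)) = -4433488 + ((-18962 - 37858) + (-425317 + 369366)) = -4433488 + (-56820 - 55951) = -4433488 - 112771 = -4546259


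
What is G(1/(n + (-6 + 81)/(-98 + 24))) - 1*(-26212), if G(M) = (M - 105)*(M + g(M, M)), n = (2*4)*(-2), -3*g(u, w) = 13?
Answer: 126838639957/4755243 ≈ 26673.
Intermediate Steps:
g(u, w) = -13/3 (g(u, w) = -⅓*13 = -13/3)
n = -16 (n = 8*(-2) = -16)
G(M) = (-105 + M)*(-13/3 + M) (G(M) = (M - 105)*(M - 13/3) = (-105 + M)*(-13/3 + M))
G(1/(n + (-6 + 81)/(-98 + 24))) - 1*(-26212) = (455 + (1/(-16 + (-6 + 81)/(-98 + 24)))² - 328/(3*(-16 + (-6 + 81)/(-98 + 24)))) - 1*(-26212) = (455 + (1/(-16 + 75/(-74)))² - 328/(3*(-16 + 75/(-74)))) + 26212 = (455 + (1/(-16 + 75*(-1/74)))² - 328/(3*(-16 + 75*(-1/74)))) + 26212 = (455 + (1/(-16 - 75/74))² - 328/(3*(-16 - 75/74))) + 26212 = (455 + (1/(-1259/74))² - 328/(3*(-1259/74))) + 26212 = (455 + (-74/1259)² - 328/3*(-74/1259)) + 26212 = (455 + 5476/1585081 + 24272/3777) + 26212 = 2194210441/4755243 + 26212 = 126838639957/4755243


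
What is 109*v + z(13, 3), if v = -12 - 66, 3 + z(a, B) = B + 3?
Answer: -8499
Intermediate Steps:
z(a, B) = B (z(a, B) = -3 + (B + 3) = -3 + (3 + B) = B)
v = -78
109*v + z(13, 3) = 109*(-78) + 3 = -8502 + 3 = -8499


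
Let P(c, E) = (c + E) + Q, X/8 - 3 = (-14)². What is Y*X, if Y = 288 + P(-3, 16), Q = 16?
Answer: 504664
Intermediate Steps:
X = 1592 (X = 24 + 8*(-14)² = 24 + 8*196 = 24 + 1568 = 1592)
P(c, E) = 16 + E + c (P(c, E) = (c + E) + 16 = (E + c) + 16 = 16 + E + c)
Y = 317 (Y = 288 + (16 + 16 - 3) = 288 + 29 = 317)
Y*X = 317*1592 = 504664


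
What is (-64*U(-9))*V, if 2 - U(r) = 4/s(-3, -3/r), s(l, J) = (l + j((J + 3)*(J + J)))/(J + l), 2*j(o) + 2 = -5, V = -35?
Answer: 31360/39 ≈ 804.10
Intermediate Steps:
j(o) = -7/2 (j(o) = -1 + (½)*(-5) = -1 - 5/2 = -7/2)
s(l, J) = (-7/2 + l)/(J + l) (s(l, J) = (l - 7/2)/(J + l) = (-7/2 + l)/(J + l))
U(r) = 2/13 - 24/(13*r) (U(r) = 2 - 4/((-7/2 - 3)/(-3/r - 3)) = 2 - 4/(-13/2/(-3 - 3/r)) = 2 - 4/((-13/(2*(-3 - 3/r)))) = 2 - 4*(6/13 + 6/(13*r)) = 2 - (24/13 + 24/(13*r)) = 2 + (-24/13 - 24/(13*r)) = 2/13 - 24/(13*r))
(-64*U(-9))*V = -128*(-12 - 9)/(13*(-9))*(-35) = -128*(-1)*(-21)/(13*9)*(-35) = -64*14/39*(-35) = -896/39*(-35) = 31360/39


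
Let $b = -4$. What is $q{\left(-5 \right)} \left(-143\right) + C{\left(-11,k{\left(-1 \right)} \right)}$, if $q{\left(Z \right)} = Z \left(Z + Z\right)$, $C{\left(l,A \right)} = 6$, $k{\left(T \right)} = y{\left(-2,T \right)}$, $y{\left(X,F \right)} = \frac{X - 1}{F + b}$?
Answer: $-7144$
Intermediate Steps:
$y{\left(X,F \right)} = \frac{-1 + X}{-4 + F}$ ($y{\left(X,F \right)} = \frac{X - 1}{F - 4} = \frac{-1 + X}{-4 + F}$)
$k{\left(T \right)} = - \frac{3}{-4 + T}$ ($k{\left(T \right)} = \frac{-1 - 2}{-4 + T} = \frac{1}{-4 + T} \left(-3\right) = - \frac{3}{-4 + T}$)
$q{\left(Z \right)} = 2 Z^{2}$ ($q{\left(Z \right)} = Z 2 Z = 2 Z^{2}$)
$q{\left(-5 \right)} \left(-143\right) + C{\left(-11,k{\left(-1 \right)} \right)} = 2 \left(-5\right)^{2} \left(-143\right) + 6 = 2 \cdot 25 \left(-143\right) + 6 = 50 \left(-143\right) + 6 = -7150 + 6 = -7144$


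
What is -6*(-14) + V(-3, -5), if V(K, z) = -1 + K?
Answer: 80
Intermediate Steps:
-6*(-14) + V(-3, -5) = -6*(-14) + (-1 - 3) = 84 - 4 = 80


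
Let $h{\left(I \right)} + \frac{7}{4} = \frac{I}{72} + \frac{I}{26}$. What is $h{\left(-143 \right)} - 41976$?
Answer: $- \frac{3022937}{72} \approx -41985.0$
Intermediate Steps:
$h{\left(I \right)} = - \frac{7}{4} + \frac{49 I}{936}$ ($h{\left(I \right)} = - \frac{7}{4} + \left(\frac{I}{72} + \frac{I}{26}\right) = - \frac{7}{4} + \frac{49 I}{936}$)
$h{\left(-143 \right)} - 41976 = \left(- \frac{7}{4} + \frac{49}{936} \left(-143\right)\right) - 41976 = \left(- \frac{7}{4} - \frac{539}{72}\right) - 41976 = - \frac{665}{72} - 41976 = - \frac{3022937}{72}$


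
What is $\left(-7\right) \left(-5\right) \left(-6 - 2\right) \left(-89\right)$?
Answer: $24920$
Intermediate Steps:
$\left(-7\right) \left(-5\right) \left(-6 - 2\right) \left(-89\right) = 35 \left(-8\right) \left(-89\right) = \left(-280\right) \left(-89\right) = 24920$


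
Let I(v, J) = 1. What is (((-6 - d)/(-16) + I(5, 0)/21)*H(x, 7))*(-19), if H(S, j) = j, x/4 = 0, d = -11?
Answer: 1691/48 ≈ 35.229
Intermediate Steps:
x = 0 (x = 4*0 = 0)
(((-6 - d)/(-16) + I(5, 0)/21)*H(x, 7))*(-19) = (((-6 - 1*(-11))/(-16) + 1/21)*7)*(-19) = (((-6 + 11)*(-1/16) + 1*(1/21))*7)*(-19) = ((5*(-1/16) + 1/21)*7)*(-19) = ((-5/16 + 1/21)*7)*(-19) = -89/336*7*(-19) = -89/48*(-19) = 1691/48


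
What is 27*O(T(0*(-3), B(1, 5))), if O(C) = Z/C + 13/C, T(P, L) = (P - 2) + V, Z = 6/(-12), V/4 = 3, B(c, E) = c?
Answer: 135/4 ≈ 33.750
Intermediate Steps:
V = 12 (V = 4*3 = 12)
Z = -½ (Z = 6*(-1/12) = -½ ≈ -0.50000)
T(P, L) = 10 + P (T(P, L) = (P - 2) + 12 = (-2 + P) + 12 = 10 + P)
O(C) = 25/(2*C) (O(C) = -1/(2*C) + 13/C = 25/(2*C))
27*O(T(0*(-3), B(1, 5))) = 27*(25/(2*(10 + 0*(-3)))) = 27*(25/(2*(10 + 0))) = 27*((25/2)/10) = 27*((25/2)*(⅒)) = 27*(5/4) = 135/4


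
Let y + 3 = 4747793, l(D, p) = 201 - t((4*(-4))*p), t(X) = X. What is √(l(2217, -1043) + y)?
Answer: √4731303 ≈ 2175.2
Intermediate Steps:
l(D, p) = 201 + 16*p (l(D, p) = 201 - 4*(-4)*p = 201 - (-16)*p = 201 + 16*p)
y = 4747790 (y = -3 + 4747793 = 4747790)
√(l(2217, -1043) + y) = √((201 + 16*(-1043)) + 4747790) = √((201 - 16688) + 4747790) = √(-16487 + 4747790) = √4731303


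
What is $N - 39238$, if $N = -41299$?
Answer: $-80537$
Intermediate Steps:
$N - 39238 = -41299 - 39238 = -80537$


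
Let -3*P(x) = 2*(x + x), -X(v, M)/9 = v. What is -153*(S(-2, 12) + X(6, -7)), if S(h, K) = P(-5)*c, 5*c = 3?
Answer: 7650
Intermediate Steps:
c = ⅗ (c = (⅕)*3 = ⅗ ≈ 0.60000)
X(v, M) = -9*v
P(x) = -4*x/3 (P(x) = -2*(x + x)/3 = -2*2*x/3 = -4*x/3)
S(h, K) = 4 (S(h, K) = -4/3*(-5)*(⅗) = (20/3)*(⅗) = 4)
-153*(S(-2, 12) + X(6, -7)) = -153*(4 - 9*6) = -153*(4 - 54) = -153*(-50) = 7650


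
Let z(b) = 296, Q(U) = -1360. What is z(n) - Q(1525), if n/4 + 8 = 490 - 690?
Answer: 1656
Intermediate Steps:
n = -832 (n = -32 + 4*(490 - 690) = -32 + 4*(-200) = -32 - 800 = -832)
z(n) - Q(1525) = 296 - 1*(-1360) = 296 + 1360 = 1656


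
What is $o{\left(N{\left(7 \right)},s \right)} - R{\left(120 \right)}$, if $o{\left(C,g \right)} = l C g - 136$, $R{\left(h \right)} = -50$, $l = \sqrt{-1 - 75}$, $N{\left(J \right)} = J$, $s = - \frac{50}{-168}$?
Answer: $-86 + \frac{25 i \sqrt{19}}{6} \approx -86.0 + 18.162 i$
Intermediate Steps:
$s = \frac{25}{84}$ ($s = \left(-50\right) \left(- \frac{1}{168}\right) = \frac{25}{84} \approx 0.29762$)
$l = 2 i \sqrt{19}$ ($l = \sqrt{-76} = 2 i \sqrt{19} \approx 8.7178 i$)
$o{\left(C,g \right)} = -136 + 2 i C g \sqrt{19}$ ($o{\left(C,g \right)} = 2 i \sqrt{19} C g - 136 = 2 i C \sqrt{19} g - 136 = 2 i C g \sqrt{19} - 136 = -136 + 2 i C g \sqrt{19}$)
$o{\left(N{\left(7 \right)},s \right)} - R{\left(120 \right)} = \left(-136 + 2 i 7 \cdot \frac{25}{84} \sqrt{19}\right) - -50 = \left(-136 + \frac{25 i \sqrt{19}}{6}\right) + 50 = -86 + \frac{25 i \sqrt{19}}{6}$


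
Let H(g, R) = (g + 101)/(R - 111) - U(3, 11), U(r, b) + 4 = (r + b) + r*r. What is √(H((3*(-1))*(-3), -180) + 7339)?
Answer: √619832910/291 ≈ 85.555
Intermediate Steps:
U(r, b) = -4 + b + r + r² (U(r, b) = -4 + ((r + b) + r*r) = -4 + ((b + r) + r²) = -4 + (b + r + r²) = -4 + b + r + r²)
H(g, R) = -19 + (101 + g)/(-111 + R) (H(g, R) = (g + 101)/(R - 111) - (-4 + 11 + 3 + 3²) = (101 + g)/(-111 + R) - (-4 + 11 + 3 + 9) = (101 + g)/(-111 + R) - 1*19 = (101 + g)/(-111 + R) - 19 = -19 + (101 + g)/(-111 + R))
√(H((3*(-1))*(-3), -180) + 7339) = √((2210 + (3*(-1))*(-3) - 19*(-180))/(-111 - 180) + 7339) = √((2210 - 3*(-3) + 3420)/(-291) + 7339) = √(-(2210 + 9 + 3420)/291 + 7339) = √(-1/291*5639 + 7339) = √(-5639/291 + 7339) = √(2130010/291) = √619832910/291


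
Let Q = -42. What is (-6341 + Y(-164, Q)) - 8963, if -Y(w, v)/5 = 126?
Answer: -15934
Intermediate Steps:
Y(w, v) = -630 (Y(w, v) = -5*126 = -630)
(-6341 + Y(-164, Q)) - 8963 = (-6341 - 630) - 8963 = -6971 - 8963 = -15934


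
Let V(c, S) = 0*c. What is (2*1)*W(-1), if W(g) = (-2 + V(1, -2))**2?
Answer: 8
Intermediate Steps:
V(c, S) = 0
W(g) = 4 (W(g) = (-2 + 0)**2 = (-2)**2 = 4)
(2*1)*W(-1) = (2*1)*4 = 2*4 = 8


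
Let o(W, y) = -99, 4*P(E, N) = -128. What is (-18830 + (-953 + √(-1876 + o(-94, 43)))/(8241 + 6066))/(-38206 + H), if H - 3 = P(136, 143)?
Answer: 269401763/547028145 - I*√79/109405629 ≈ 0.49248 - 8.1241e-8*I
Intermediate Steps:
P(E, N) = -32 (P(E, N) = (¼)*(-128) = -32)
H = -29 (H = 3 - 32 = -29)
(-18830 + (-953 + √(-1876 + o(-94, 43)))/(8241 + 6066))/(-38206 + H) = (-18830 + (-953 + √(-1876 - 99))/(8241 + 6066))/(-38206 - 29) = (-18830 + (-953 + √(-1975))/14307)/(-38235) = (-18830 + (-953 + 5*I*√79)*(1/14307))*(-1/38235) = (-18830 + (-953/14307 + 5*I*√79/14307))*(-1/38235) = (-269401763/14307 + 5*I*√79/14307)*(-1/38235) = 269401763/547028145 - I*√79/109405629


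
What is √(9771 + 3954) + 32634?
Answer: 32634 + 15*√61 ≈ 32751.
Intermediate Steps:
√(9771 + 3954) + 32634 = √13725 + 32634 = 15*√61 + 32634 = 32634 + 15*√61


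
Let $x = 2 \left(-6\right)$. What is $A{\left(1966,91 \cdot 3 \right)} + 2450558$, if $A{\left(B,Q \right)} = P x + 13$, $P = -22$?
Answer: $2450835$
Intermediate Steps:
$x = -12$
$A{\left(B,Q \right)} = 277$ ($A{\left(B,Q \right)} = \left(-22\right) \left(-12\right) + 13 = 264 + 13 = 277$)
$A{\left(1966,91 \cdot 3 \right)} + 2450558 = 277 + 2450558 = 2450835$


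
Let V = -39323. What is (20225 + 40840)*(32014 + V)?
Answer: -446324085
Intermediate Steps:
(20225 + 40840)*(32014 + V) = (20225 + 40840)*(32014 - 39323) = 61065*(-7309) = -446324085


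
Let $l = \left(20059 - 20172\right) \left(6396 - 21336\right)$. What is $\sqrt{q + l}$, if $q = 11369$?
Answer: $\sqrt{1699589} \approx 1303.7$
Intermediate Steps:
$l = 1688220$ ($l = \left(-113\right) \left(-14940\right) = 1688220$)
$\sqrt{q + l} = \sqrt{11369 + 1688220} = \sqrt{1699589}$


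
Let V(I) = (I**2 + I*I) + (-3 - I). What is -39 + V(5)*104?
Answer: 4329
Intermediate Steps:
V(I) = -3 - I + 2*I**2 (V(I) = (I**2 + I**2) + (-3 - I) = 2*I**2 + (-3 - I) = -3 - I + 2*I**2)
-39 + V(5)*104 = -39 + (-3 - 1*5 + 2*5**2)*104 = -39 + (-3 - 5 + 2*25)*104 = -39 + (-3 - 5 + 50)*104 = -39 + 42*104 = -39 + 4368 = 4329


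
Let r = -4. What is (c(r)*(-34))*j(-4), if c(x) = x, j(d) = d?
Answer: -544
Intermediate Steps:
(c(r)*(-34))*j(-4) = -4*(-34)*(-4) = 136*(-4) = -544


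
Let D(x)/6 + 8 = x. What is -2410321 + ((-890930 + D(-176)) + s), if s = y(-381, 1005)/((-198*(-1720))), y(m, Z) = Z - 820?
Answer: -224930003723/68112 ≈ -3.3024e+6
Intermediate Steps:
D(x) = -48 + 6*x
y(m, Z) = -820 + Z
s = 37/68112 (s = (-820 + 1005)/((-198*(-1720))) = 185/340560 = 185*(1/340560) = 37/68112 ≈ 0.00054322)
-2410321 + ((-890930 + D(-176)) + s) = -2410321 + ((-890930 + (-48 + 6*(-176))) + 37/68112) = -2410321 + ((-890930 + (-48 - 1056)) + 37/68112) = -2410321 + ((-890930 - 1104) + 37/68112) = -2410321 + (-892034 + 37/68112) = -2410321 - 60758219771/68112 = -224930003723/68112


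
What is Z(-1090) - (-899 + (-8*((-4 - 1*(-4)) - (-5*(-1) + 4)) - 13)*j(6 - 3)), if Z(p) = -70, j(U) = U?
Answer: 652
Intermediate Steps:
Z(-1090) - (-899 + (-8*((-4 - 1*(-4)) - (-5*(-1) + 4)) - 13)*j(6 - 3)) = -70 - (-899 + (-8*((-4 - 1*(-4)) - (-5*(-1) + 4)) - 13)*(6 - 3)) = -70 - (-899 + (-8*((-4 + 4) - (5 + 4)) - 13)*3) = -70 - (-899 + (-8*(0 - 1*9) - 13)*3) = -70 - (-899 + (-8*(0 - 9) - 13)*3) = -70 - (-899 + (-8*(-9) - 13)*3) = -70 - (-899 + (72 - 13)*3) = -70 - (-899 + 59*3) = -70 - (-899 + 177) = -70 - 1*(-722) = -70 + 722 = 652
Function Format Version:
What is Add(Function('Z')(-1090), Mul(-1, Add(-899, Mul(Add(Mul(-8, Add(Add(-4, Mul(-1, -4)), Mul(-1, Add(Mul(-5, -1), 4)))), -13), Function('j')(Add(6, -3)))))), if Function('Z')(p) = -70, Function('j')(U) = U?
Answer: 652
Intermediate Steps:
Add(Function('Z')(-1090), Mul(-1, Add(-899, Mul(Add(Mul(-8, Add(Add(-4, Mul(-1, -4)), Mul(-1, Add(Mul(-5, -1), 4)))), -13), Function('j')(Add(6, -3)))))) = Add(-70, Mul(-1, Add(-899, Mul(Add(Mul(-8, Add(Add(-4, Mul(-1, -4)), Mul(-1, Add(Mul(-5, -1), 4)))), -13), Add(6, -3))))) = Add(-70, Mul(-1, Add(-899, Mul(Add(Mul(-8, Add(Add(-4, 4), Mul(-1, Add(5, 4)))), -13), 3)))) = Add(-70, Mul(-1, Add(-899, Mul(Add(Mul(-8, Add(0, Mul(-1, 9))), -13), 3)))) = Add(-70, Mul(-1, Add(-899, Mul(Add(Mul(-8, Add(0, -9)), -13), 3)))) = Add(-70, Mul(-1, Add(-899, Mul(Add(Mul(-8, -9), -13), 3)))) = Add(-70, Mul(-1, Add(-899, Mul(Add(72, -13), 3)))) = Add(-70, Mul(-1, Add(-899, Mul(59, 3)))) = Add(-70, Mul(-1, Add(-899, 177))) = Add(-70, Mul(-1, -722)) = Add(-70, 722) = 652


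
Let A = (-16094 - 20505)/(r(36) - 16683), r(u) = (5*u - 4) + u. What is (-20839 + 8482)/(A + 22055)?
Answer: -203532147/363304504 ≈ -0.56022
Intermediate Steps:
r(u) = -4 + 6*u (r(u) = (-4 + 5*u) + u = -4 + 6*u)
A = 36599/16471 (A = (-16094 - 20505)/((-4 + 6*36) - 16683) = -36599/((-4 + 216) - 16683) = -36599/(212 - 16683) = -36599/(-16471) = -36599*(-1/16471) = 36599/16471 ≈ 2.2220)
(-20839 + 8482)/(A + 22055) = (-20839 + 8482)/(36599/16471 + 22055) = -12357/363304504/16471 = -12357*16471/363304504 = -203532147/363304504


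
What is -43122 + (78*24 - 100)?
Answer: -41350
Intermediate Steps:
-43122 + (78*24 - 100) = -43122 + (1872 - 100) = -43122 + 1772 = -41350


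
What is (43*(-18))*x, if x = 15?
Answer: -11610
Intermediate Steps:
(43*(-18))*x = (43*(-18))*15 = -774*15 = -11610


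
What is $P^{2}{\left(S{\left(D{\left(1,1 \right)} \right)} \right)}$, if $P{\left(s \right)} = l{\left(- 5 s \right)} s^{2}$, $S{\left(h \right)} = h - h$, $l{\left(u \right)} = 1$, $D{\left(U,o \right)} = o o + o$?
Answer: $0$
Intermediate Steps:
$D{\left(U,o \right)} = o + o^{2}$ ($D{\left(U,o \right)} = o^{2} + o = o + o^{2}$)
$S{\left(h \right)} = 0$
$P{\left(s \right)} = s^{2}$ ($P{\left(s \right)} = 1 s^{2} = s^{2}$)
$P^{2}{\left(S{\left(D{\left(1,1 \right)} \right)} \right)} = \left(0^{2}\right)^{2} = 0^{2} = 0$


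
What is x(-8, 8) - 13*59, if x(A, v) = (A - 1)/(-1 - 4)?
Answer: -3826/5 ≈ -765.20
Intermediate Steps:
x(A, v) = ⅕ - A/5 (x(A, v) = (-1 + A)/(-5) = (-1 + A)*(-⅕) = ⅕ - A/5)
x(-8, 8) - 13*59 = (⅕ - ⅕*(-8)) - 13*59 = (⅕ + 8/5) - 767 = 9/5 - 767 = -3826/5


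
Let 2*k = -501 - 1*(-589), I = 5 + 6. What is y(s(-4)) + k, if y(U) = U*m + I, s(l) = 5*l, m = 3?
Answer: -5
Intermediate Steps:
I = 11
y(U) = 11 + 3*U (y(U) = U*3 + 11 = 3*U + 11 = 11 + 3*U)
k = 44 (k = (-501 - 1*(-589))/2 = (-501 + 589)/2 = (1/2)*88 = 44)
y(s(-4)) + k = (11 + 3*(5*(-4))) + 44 = (11 + 3*(-20)) + 44 = (11 - 60) + 44 = -49 + 44 = -5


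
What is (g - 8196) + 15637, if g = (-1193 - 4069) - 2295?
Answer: -116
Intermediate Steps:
g = -7557 (g = -5262 - 2295 = -7557)
(g - 8196) + 15637 = (-7557 - 8196) + 15637 = -15753 + 15637 = -116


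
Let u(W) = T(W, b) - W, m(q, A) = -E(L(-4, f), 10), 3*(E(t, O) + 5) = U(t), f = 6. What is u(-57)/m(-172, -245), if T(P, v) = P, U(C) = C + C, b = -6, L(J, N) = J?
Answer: 0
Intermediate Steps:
U(C) = 2*C
E(t, O) = -5 + 2*t/3 (E(t, O) = -5 + (2*t)/3 = -5 + 2*t/3)
m(q, A) = 23/3 (m(q, A) = -(-5 + (⅔)*(-4)) = -(-5 - 8/3) = -1*(-23/3) = 23/3)
u(W) = 0 (u(W) = W - W = 0)
u(-57)/m(-172, -245) = 0/(23/3) = 0*(3/23) = 0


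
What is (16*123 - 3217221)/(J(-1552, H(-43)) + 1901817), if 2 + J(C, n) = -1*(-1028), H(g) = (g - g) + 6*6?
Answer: -1071751/634281 ≈ -1.6897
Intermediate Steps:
H(g) = 36 (H(g) = 0 + 36 = 36)
J(C, n) = 1026 (J(C, n) = -2 - 1*(-1028) = -2 + 1028 = 1026)
(16*123 - 3217221)/(J(-1552, H(-43)) + 1901817) = (16*123 - 3217221)/(1026 + 1901817) = (1968 - 3217221)/1902843 = -3215253*1/1902843 = -1071751/634281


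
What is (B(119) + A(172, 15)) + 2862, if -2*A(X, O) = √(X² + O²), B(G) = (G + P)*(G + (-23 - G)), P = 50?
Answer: -1025 - √29809/2 ≈ -1111.3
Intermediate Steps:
B(G) = -1150 - 23*G (B(G) = (G + 50)*(G + (-23 - G)) = (50 + G)*(-23) = -1150 - 23*G)
A(X, O) = -√(O² + X²)/2 (A(X, O) = -√(X² + O²)/2 = -√(O² + X²)/2)
(B(119) + A(172, 15)) + 2862 = ((-1150 - 23*119) - √(15² + 172²)/2) + 2862 = ((-1150 - 2737) - √(225 + 29584)/2) + 2862 = (-3887 - √29809/2) + 2862 = -1025 - √29809/2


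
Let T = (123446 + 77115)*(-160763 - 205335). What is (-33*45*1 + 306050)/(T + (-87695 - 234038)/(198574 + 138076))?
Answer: -102531807250/24718519846565433 ≈ -4.1480e-6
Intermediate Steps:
T = -73424980978 (T = 200561*(-366098) = -73424980978)
(-33*45*1 + 306050)/(T + (-87695 - 234038)/(198574 + 138076)) = (-33*45*1 + 306050)/(-73424980978 + (-87695 - 234038)/(198574 + 138076)) = (-1485*1 + 306050)/(-73424980978 - 321733/336650) = (-1485 + 306050)/(-73424980978 - 321733*1/336650) = 304565/(-73424980978 - 321733/336650) = 304565/(-24718519846565433/336650) = 304565*(-336650/24718519846565433) = -102531807250/24718519846565433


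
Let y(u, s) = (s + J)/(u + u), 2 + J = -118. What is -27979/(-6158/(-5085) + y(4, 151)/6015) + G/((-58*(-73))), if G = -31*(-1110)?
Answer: -965885143622775/41843294641 ≈ -23083.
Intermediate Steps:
G = 34410
J = -120 (J = -2 - 118 = -120)
y(u, s) = (-120 + s)/(2*u) (y(u, s) = (s - 120)/(u + u) = (-120 + s)/((2*u)) = (-120 + s)*(1/(2*u)) = (-120 + s)/(2*u))
-27979/(-6158/(-5085) + y(4, 151)/6015) + G/((-58*(-73))) = -27979/(-6158/(-5085) + ((½)*(-120 + 151)/4)/6015) + 34410/((-58*(-73))) = -27979/(-6158*(-1/5085) + ((½)*(¼)*31)*(1/6015)) + 34410/4234 = -27979/(6158/5085 + (31/8)*(1/6015)) + 34410*(1/4234) = -27979/(6158/5085 + 31/48120) + 17205/2117 = -27979/19765373/16312680 + 17205/2117 = -27979*16312680/19765373 + 17205/2117 = -456412473720/19765373 + 17205/2117 = -965885143622775/41843294641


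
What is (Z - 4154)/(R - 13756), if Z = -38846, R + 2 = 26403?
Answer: -8600/2529 ≈ -3.4006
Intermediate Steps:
R = 26401 (R = -2 + 26403 = 26401)
(Z - 4154)/(R - 13756) = (-38846 - 4154)/(26401 - 13756) = -43000/12645 = -43000*1/12645 = -8600/2529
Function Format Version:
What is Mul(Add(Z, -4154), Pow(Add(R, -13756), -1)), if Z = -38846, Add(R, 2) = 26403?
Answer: Rational(-8600, 2529) ≈ -3.4006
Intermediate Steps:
R = 26401 (R = Add(-2, 26403) = 26401)
Mul(Add(Z, -4154), Pow(Add(R, -13756), -1)) = Mul(Add(-38846, -4154), Pow(Add(26401, -13756), -1)) = Mul(-43000, Pow(12645, -1)) = Mul(-43000, Rational(1, 12645)) = Rational(-8600, 2529)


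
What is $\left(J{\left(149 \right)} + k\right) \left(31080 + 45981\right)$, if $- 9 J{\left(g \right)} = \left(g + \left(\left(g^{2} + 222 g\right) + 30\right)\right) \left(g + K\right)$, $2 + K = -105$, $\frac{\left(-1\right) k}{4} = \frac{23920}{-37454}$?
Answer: $- \frac{373481890490748}{18727} \approx -1.9943 \cdot 10^{10}$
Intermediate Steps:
$k = \frac{47840}{18727}$ ($k = - 4 \frac{23920}{-37454} = - 4 \cdot 23920 \left(- \frac{1}{37454}\right) = \left(-4\right) \left(- \frac{11960}{18727}\right) = \frac{47840}{18727} \approx 2.5546$)
$K = -107$ ($K = -2 - 105 = -107$)
$J{\left(g \right)} = - \frac{\left(-107 + g\right) \left(30 + g^{2} + 223 g\right)}{9}$ ($J{\left(g \right)} = - \frac{\left(g + \left(\left(g^{2} + 222 g\right) + 30\right)\right) \left(g - 107\right)}{9} = - \frac{\left(g + \left(30 + g^{2} + 222 g\right)\right) \left(-107 + g\right)}{9} = - \frac{\left(30 + g^{2} + 223 g\right) \left(-107 + g\right)}{9} = - \frac{\left(-107 + g\right) \left(30 + g^{2} + 223 g\right)}{9}$)
$\left(J{\left(149 \right)} + k\right) \left(31080 + 45981\right) = \left(\left(\frac{1070}{3} - \frac{116 \cdot 149^{2}}{9} - \frac{149^{3}}{9} + \frac{23831}{9} \cdot 149\right) + \frac{47840}{18727}\right) \left(31080 + 45981\right) = \left(\left(\frac{1070}{3} - \frac{2575316}{9} - \frac{3307949}{9} + \frac{3550819}{9}\right) + \frac{47840}{18727}\right) 77061 = \left(-258804 + \frac{47840}{18727}\right) 77061 = \left(- \frac{4846574668}{18727}\right) 77061 = - \frac{373481890490748}{18727}$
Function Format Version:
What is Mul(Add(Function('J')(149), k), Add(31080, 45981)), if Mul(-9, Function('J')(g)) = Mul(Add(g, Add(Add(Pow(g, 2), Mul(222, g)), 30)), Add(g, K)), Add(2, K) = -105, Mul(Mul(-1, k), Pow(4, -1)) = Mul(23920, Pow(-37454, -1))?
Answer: Rational(-373481890490748, 18727) ≈ -1.9943e+10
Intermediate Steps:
k = Rational(47840, 18727) (k = Mul(-4, Mul(23920, Pow(-37454, -1))) = Mul(-4, Mul(23920, Rational(-1, 37454))) = Mul(-4, Rational(-11960, 18727)) = Rational(47840, 18727) ≈ 2.5546)
K = -107 (K = Add(-2, -105) = -107)
Function('J')(g) = Mul(Rational(-1, 9), Add(-107, g), Add(30, Pow(g, 2), Mul(223, g))) (Function('J')(g) = Mul(Rational(-1, 9), Mul(Add(g, Add(Add(Pow(g, 2), Mul(222, g)), 30)), Add(g, -107))) = Mul(Rational(-1, 9), Mul(Add(g, Add(30, Pow(g, 2), Mul(222, g))), Add(-107, g))) = Mul(Rational(-1, 9), Mul(Add(30, Pow(g, 2), Mul(223, g)), Add(-107, g))) = Mul(Rational(-1, 9), Mul(Add(-107, g), Add(30, Pow(g, 2), Mul(223, g)))) = Mul(Rational(-1, 9), Add(-107, g), Add(30, Pow(g, 2), Mul(223, g))))
Mul(Add(Function('J')(149), k), Add(31080, 45981)) = Mul(Add(Add(Rational(1070, 3), Mul(Rational(-116, 9), Pow(149, 2)), Mul(Rational(-1, 9), Pow(149, 3)), Mul(Rational(23831, 9), 149)), Rational(47840, 18727)), Add(31080, 45981)) = Mul(Add(Add(Rational(1070, 3), Mul(Rational(-116, 9), 22201), Mul(Rational(-1, 9), 3307949), Rational(3550819, 9)), Rational(47840, 18727)), 77061) = Mul(Add(Add(Rational(1070, 3), Rational(-2575316, 9), Rational(-3307949, 9), Rational(3550819, 9)), Rational(47840, 18727)), 77061) = Mul(Add(-258804, Rational(47840, 18727)), 77061) = Mul(Rational(-4846574668, 18727), 77061) = Rational(-373481890490748, 18727)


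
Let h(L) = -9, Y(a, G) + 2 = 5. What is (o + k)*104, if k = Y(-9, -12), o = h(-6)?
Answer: -624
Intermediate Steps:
Y(a, G) = 3 (Y(a, G) = -2 + 5 = 3)
o = -9
k = 3
(o + k)*104 = (-9 + 3)*104 = -6*104 = -624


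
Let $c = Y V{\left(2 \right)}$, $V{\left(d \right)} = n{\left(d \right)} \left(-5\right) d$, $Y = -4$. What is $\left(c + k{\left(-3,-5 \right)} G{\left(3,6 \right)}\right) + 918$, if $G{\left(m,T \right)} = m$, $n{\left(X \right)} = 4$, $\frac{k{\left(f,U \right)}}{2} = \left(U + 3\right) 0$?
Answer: $1078$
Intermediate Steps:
$k{\left(f,U \right)} = 0$ ($k{\left(f,U \right)} = 2 \left(U + 3\right) 0 = 2 \left(3 + U\right) 0 = 2 \cdot 0 = 0$)
$V{\left(d \right)} = - 20 d$ ($V{\left(d \right)} = 4 \left(-5\right) d = - 20 d$)
$c = 160$ ($c = - 4 \left(\left(-20\right) 2\right) = \left(-4\right) \left(-40\right) = 160$)
$\left(c + k{\left(-3,-5 \right)} G{\left(3,6 \right)}\right) + 918 = \left(160 + 0 \cdot 3\right) + 918 = \left(160 + 0\right) + 918 = 160 + 918 = 1078$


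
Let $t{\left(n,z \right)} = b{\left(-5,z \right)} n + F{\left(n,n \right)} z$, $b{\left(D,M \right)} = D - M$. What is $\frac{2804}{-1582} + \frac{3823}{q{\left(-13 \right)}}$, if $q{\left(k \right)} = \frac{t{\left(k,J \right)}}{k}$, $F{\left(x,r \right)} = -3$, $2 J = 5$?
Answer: $- \frac{39438089}{71190} \approx -553.98$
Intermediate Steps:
$J = \frac{5}{2}$ ($J = \frac{1}{2} \cdot 5 = \frac{5}{2} \approx 2.5$)
$t{\left(n,z \right)} = - 3 z + n \left(-5 - z\right)$ ($t{\left(n,z \right)} = \left(-5 - z\right) n - 3 z = n \left(-5 - z\right) - 3 z = - 3 z + n \left(-5 - z\right)$)
$q{\left(k \right)} = \frac{- \frac{15}{2} - \frac{15 k}{2}}{k}$ ($q{\left(k \right)} = \frac{\left(-3\right) \frac{5}{2} - k \left(5 + \frac{5}{2}\right)}{k} = \frac{- \frac{15}{2} - k \frac{15}{2}}{k} = \frac{- \frac{15}{2} - \frac{15 k}{2}}{k}$)
$\frac{2804}{-1582} + \frac{3823}{q{\left(-13 \right)}} = \frac{2804}{-1582} + \frac{3823}{\frac{15}{2} \frac{1}{-13} \left(-1 - -13\right)} = 2804 \left(- \frac{1}{1582}\right) + \frac{3823}{\frac{15}{2} \left(- \frac{1}{13}\right) \left(-1 + 13\right)} = - \frac{1402}{791} + \frac{3823}{\frac{15}{2} \left(- \frac{1}{13}\right) 12} = - \frac{1402}{791} + \frac{3823}{- \frac{90}{13}} = - \frac{1402}{791} + 3823 \left(- \frac{13}{90}\right) = - \frac{1402}{791} - \frac{49699}{90} = - \frac{39438089}{71190}$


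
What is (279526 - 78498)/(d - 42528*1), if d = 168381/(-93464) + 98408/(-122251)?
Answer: -2296959490152992/485957579459935 ≈ -4.7267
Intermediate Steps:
d = -29782350943/11426067464 (d = 168381*(-1/93464) + 98408*(-1/122251) = -168381/93464 - 98408/122251 = -29782350943/11426067464 ≈ -2.6065)
(279526 - 78498)/(d - 42528*1) = (279526 - 78498)/(-29782350943/11426067464 - 42528*1) = 201028/(-29782350943/11426067464 - 42528) = 201028/(-485957579459935/11426067464) = 201028*(-11426067464/485957579459935) = -2296959490152992/485957579459935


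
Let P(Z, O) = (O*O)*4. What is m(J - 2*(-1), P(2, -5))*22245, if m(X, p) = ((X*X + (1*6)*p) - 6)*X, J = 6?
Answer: 117097680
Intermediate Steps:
P(Z, O) = 4*O² (P(Z, O) = O²*4 = 4*O²)
m(X, p) = X*(-6 + X² + 6*p) (m(X, p) = ((X² + 6*p) - 6)*X = (-6 + X² + 6*p)*X = X*(-6 + X² + 6*p))
m(J - 2*(-1), P(2, -5))*22245 = ((6 - 2*(-1))*(-6 + (6 - 2*(-1))² + 6*(4*(-5)²)))*22245 = ((6 + 2)*(-6 + (6 + 2)² + 6*(4*25)))*22245 = (8*(-6 + 8² + 6*100))*22245 = (8*(-6 + 64 + 600))*22245 = (8*658)*22245 = 5264*22245 = 117097680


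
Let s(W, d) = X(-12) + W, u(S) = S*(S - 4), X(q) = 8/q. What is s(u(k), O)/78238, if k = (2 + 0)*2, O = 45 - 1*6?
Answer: -1/117357 ≈ -8.5210e-6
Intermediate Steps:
O = 39 (O = 45 - 6 = 39)
k = 4 (k = 2*2 = 4)
u(S) = S*(-4 + S)
s(W, d) = -⅔ + W (s(W, d) = 8/(-12) + W = 8*(-1/12) + W = -⅔ + W)
s(u(k), O)/78238 = (-⅔ + 4*(-4 + 4))/78238 = (-⅔ + 4*0)*(1/78238) = (-⅔ + 0)*(1/78238) = -⅔*1/78238 = -1/117357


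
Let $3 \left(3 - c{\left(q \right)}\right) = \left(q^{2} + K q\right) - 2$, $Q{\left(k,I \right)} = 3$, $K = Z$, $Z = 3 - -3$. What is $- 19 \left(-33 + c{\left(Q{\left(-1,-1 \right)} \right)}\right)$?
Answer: $\frac{2185}{3} \approx 728.33$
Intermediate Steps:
$Z = 6$ ($Z = 3 + 3 = 6$)
$K = 6$
$c{\left(q \right)} = \frac{11}{3} - 2 q - \frac{q^{2}}{3}$ ($c{\left(q \right)} = 3 - \frac{\left(q^{2} + 6 q\right) - 2}{3} = 3 - \frac{-2 + q^{2} + 6 q}{3} = 3 - \left(- \frac{2}{3} + 2 q + \frac{q^{2}}{3}\right) = \frac{11}{3} - 2 q - \frac{q^{2}}{3}$)
$- 19 \left(-33 + c{\left(Q{\left(-1,-1 \right)} \right)}\right) = - 19 \left(-33 - \left(\frac{7}{3} + 3\right)\right) = - 19 \left(-33 - \frac{16}{3}\right) = \left(-19\right) \left(- \frac{115}{3}\right) = \frac{2185}{3}$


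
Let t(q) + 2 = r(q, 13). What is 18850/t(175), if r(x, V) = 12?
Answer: 1885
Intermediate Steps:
t(q) = 10 (t(q) = -2 + 12 = 10)
18850/t(175) = 18850/10 = 18850*(1/10) = 1885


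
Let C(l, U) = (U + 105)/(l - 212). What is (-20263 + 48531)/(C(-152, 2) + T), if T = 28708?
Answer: 10289552/10449605 ≈ 0.98468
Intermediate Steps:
C(l, U) = (105 + U)/(-212 + l)
(-20263 + 48531)/(C(-152, 2) + T) = (-20263 + 48531)/((105 + 2)/(-212 - 152) + 28708) = 28268/(107/(-364) + 28708) = 28268/(-1/364*107 + 28708) = 28268/(-107/364 + 28708) = 28268/(10449605/364) = 28268*(364/10449605) = 10289552/10449605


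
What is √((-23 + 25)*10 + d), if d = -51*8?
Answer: 2*I*√97 ≈ 19.698*I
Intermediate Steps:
d = -408
√((-23 + 25)*10 + d) = √((-23 + 25)*10 - 408) = √(2*10 - 408) = √(20 - 408) = √(-388) = 2*I*√97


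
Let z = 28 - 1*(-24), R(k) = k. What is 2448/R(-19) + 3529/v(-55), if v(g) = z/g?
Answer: -3815101/988 ≈ -3861.4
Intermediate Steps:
z = 52 (z = 28 + 24 = 52)
v(g) = 52/g
2448/R(-19) + 3529/v(-55) = 2448/(-19) + 3529/((52/(-55))) = 2448*(-1/19) + 3529/((52*(-1/55))) = -2448/19 + 3529/(-52/55) = -2448/19 + 3529*(-55/52) = -2448/19 - 194095/52 = -3815101/988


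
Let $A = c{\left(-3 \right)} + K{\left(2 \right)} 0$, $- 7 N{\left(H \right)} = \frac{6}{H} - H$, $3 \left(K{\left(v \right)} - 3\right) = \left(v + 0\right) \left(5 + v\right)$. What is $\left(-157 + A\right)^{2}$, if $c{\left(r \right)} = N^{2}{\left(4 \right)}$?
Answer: $\frac{945378009}{38416} \approx 24609.0$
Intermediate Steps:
$K{\left(v \right)} = 3 + \frac{v \left(5 + v\right)}{3}$ ($K{\left(v \right)} = 3 + \frac{\left(v + 0\right) \left(5 + v\right)}{3} = 3 + \frac{v \left(5 + v\right)}{3}$)
$N{\left(H \right)} = - \frac{6}{7 H} + \frac{H}{7}$ ($N{\left(H \right)} = - \frac{\frac{6}{H} - H}{7} = - \frac{- H + \frac{6}{H}}{7} = - \frac{6}{7 H} + \frac{H}{7}$)
$c{\left(r \right)} = \frac{25}{196}$ ($c{\left(r \right)} = \left(\frac{-6 + 4^{2}}{7 \cdot 4}\right)^{2} = \left(\frac{1}{7} \cdot \frac{1}{4} \left(-6 + 16\right)\right)^{2} = \left(\frac{1}{7} \cdot \frac{1}{4} \cdot 10\right)^{2} = \left(\frac{5}{14}\right)^{2} = \frac{25}{196}$)
$A = \frac{25}{196}$ ($A = \frac{25}{196} + \left(3 + \frac{2^{2}}{3} + \frac{5}{3} \cdot 2\right) 0 = \frac{25}{196} + \left(3 + \frac{1}{3} \cdot 4 + \frac{10}{3}\right) 0 = \frac{25}{196} + \left(3 + \frac{4}{3} + \frac{10}{3}\right) 0 = \frac{25}{196} + \frac{23}{3} \cdot 0 = \frac{25}{196} + 0 = \frac{25}{196} \approx 0.12755$)
$\left(-157 + A\right)^{2} = \left(-157 + \frac{25}{196}\right)^{2} = \left(- \frac{30747}{196}\right)^{2} = \frac{945378009}{38416}$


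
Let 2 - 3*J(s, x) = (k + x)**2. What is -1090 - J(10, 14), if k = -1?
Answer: -3103/3 ≈ -1034.3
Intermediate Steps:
J(s, x) = 2/3 - (-1 + x)**2/3
-1090 - J(10, 14) = -1090 - (2/3 - (-1 + 14)**2/3) = -1090 - (2/3 - 1/3*13**2) = -1090 - (2/3 - 1/3*169) = -1090 - (2/3 - 169/3) = -1090 - 1*(-167/3) = -1090 + 167/3 = -3103/3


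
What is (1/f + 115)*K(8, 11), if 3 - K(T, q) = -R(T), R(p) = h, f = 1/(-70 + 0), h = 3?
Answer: 270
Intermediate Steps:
f = -1/70 (f = 1/(-70) = -1/70 ≈ -0.014286)
R(p) = 3
K(T, q) = 6 (K(T, q) = 3 - (-1)*3 = 3 - 1*(-3) = 3 + 3 = 6)
(1/f + 115)*K(8, 11) = (1/(-1/70) + 115)*6 = (-70 + 115)*6 = 45*6 = 270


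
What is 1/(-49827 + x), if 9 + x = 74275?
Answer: 1/24439 ≈ 4.0918e-5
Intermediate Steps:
x = 74266 (x = -9 + 74275 = 74266)
1/(-49827 + x) = 1/(-49827 + 74266) = 1/24439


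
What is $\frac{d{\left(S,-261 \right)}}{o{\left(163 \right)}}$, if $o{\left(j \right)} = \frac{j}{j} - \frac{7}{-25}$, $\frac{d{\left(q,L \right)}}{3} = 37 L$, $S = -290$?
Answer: $- \frac{724275}{32} \approx -22634.0$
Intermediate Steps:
$d{\left(q,L \right)} = 111 L$ ($d{\left(q,L \right)} = 3 \cdot 37 L = 111 L$)
$o{\left(j \right)} = \frac{32}{25}$ ($o{\left(j \right)} = 1 - - \frac{7}{25} = 1 + \frac{7}{25} = \frac{32}{25}$)
$\frac{d{\left(S,-261 \right)}}{o{\left(163 \right)}} = \frac{111 \left(-261\right)}{\frac{32}{25}} = \left(-28971\right) \frac{25}{32} = - \frac{724275}{32}$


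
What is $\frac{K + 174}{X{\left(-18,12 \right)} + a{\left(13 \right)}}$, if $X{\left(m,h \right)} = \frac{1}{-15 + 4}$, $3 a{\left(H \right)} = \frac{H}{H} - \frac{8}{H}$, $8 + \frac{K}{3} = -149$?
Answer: $- \frac{127413}{16} \approx -7963.3$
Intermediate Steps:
$K = -471$ ($K = -24 + 3 \left(-149\right) = -24 - 447 = -471$)
$a{\left(H \right)} = \frac{1}{3} - \frac{8}{3 H}$ ($a{\left(H \right)} = \frac{\frac{H}{H} - \frac{8}{H}}{3} = \frac{1 - \frac{8}{H}}{3} = \frac{1}{3} - \frac{8}{3 H}$)
$X{\left(m,h \right)} = - \frac{1}{11}$ ($X{\left(m,h \right)} = \frac{1}{-11} = - \frac{1}{11}$)
$\frac{K + 174}{X{\left(-18,12 \right)} + a{\left(13 \right)}} = \frac{-471 + 174}{- \frac{1}{11} + \frac{-8 + 13}{3 \cdot 13}} = - \frac{297}{- \frac{1}{11} + \frac{1}{3} \cdot \frac{1}{13} \cdot 5} = - \frac{297}{- \frac{1}{11} + \frac{5}{39}} = - \frac{297}{\frac{16}{429}} = \left(-297\right) \frac{429}{16} = - \frac{127413}{16}$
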